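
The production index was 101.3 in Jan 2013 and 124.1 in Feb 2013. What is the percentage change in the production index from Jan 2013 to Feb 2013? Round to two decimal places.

22.51%

Change = (124.1 − 101.3) / 101.3 × 100
       = 22.8 / 101.3 × 100 = 22.5074%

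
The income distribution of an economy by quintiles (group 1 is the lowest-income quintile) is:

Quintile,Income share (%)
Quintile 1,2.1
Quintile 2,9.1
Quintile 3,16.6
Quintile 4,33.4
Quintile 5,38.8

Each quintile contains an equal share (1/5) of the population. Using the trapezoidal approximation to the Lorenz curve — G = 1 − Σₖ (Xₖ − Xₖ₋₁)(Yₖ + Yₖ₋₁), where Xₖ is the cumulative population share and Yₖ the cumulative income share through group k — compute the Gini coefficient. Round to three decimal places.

0.391

Cumulative income shares Yₖ: 0.0210, 0.1120, 0.2780, 0.6120, 1.0000
Σ (Xₖ−Xₖ₋₁)(Yₖ+Yₖ₋₁) = (1/5)(0.0210+0.0000) + (1/5)(0.1120+0.0210) + (1/5)(0.2780+0.1120) + (1/5)(0.6120+0.2780) + (1/5)(1.0000+0.6120)
  = 0.0042 + 0.0266 + 0.0780 + 0.1780 + 0.3224 = 0.6092
G = 1 − 0.6092 = 0.3908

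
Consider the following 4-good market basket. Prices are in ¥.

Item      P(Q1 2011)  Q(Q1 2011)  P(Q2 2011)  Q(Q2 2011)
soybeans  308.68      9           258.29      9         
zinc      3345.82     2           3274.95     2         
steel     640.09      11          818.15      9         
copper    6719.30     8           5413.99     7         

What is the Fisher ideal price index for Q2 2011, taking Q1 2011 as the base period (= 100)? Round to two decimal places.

87.01

Laspeyres component (base-period weights):
ΣP(Q2 2011)Q(Q1 2011) = 258.29×9 + 3274.95×2 + 818.15×11 + 5413.99×8 = 2324.61 + 6549.9 + 8999.65 + 43311.92 = 61186.08
ΣP(Q1 2011)Q(Q1 2011) = 308.68×9 + 3345.82×2 + 640.09×11 + 6719.30×8 = 2778.12 + 6691.64 + 7040.99 + 53754.4 = 70265.15
L = 61186.08 / 70265.15 × 100 = 87.0788
Paasche component (current-period weights):
ΣP(Q2 2011)Q(Q2 2011) = 258.29×9 + 3274.95×2 + 818.15×9 + 5413.99×7 = 2324.61 + 6549.9 + 7363.35 + 37897.93 = 54135.79
ΣP(Q1 2011)Q(Q2 2011) = 308.68×9 + 3345.82×2 + 640.09×9 + 6719.30×7 = 2778.12 + 6691.64 + 5760.81 + 47035.1 = 62265.67
P = 54135.79 / 62265.67 × 100 = 86.9432
Fisher = √(L × P) = √(87.0788 × 86.9432) = 87.0110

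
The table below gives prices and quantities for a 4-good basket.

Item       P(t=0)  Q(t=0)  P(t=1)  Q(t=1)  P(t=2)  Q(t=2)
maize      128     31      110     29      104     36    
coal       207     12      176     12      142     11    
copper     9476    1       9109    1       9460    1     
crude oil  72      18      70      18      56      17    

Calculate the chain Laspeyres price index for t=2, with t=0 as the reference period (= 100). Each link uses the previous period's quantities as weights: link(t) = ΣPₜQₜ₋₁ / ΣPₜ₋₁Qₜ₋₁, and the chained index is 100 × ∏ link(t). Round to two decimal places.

Link t=0→t=1:
ΣP(t=1)Q(t=0) = 110×31 + 176×12 + 9109×1 + 70×18 = 3410 + 2112 + 9109 + 1260 = 15891
ΣP(t=0)Q(t=0) = 128×31 + 207×12 + 9476×1 + 72×18 = 3968 + 2484 + 9476 + 1296 = 17224
link = 15891/17224 = 0.922608
Link t=1→t=2:
ΣP(t=2)Q(t=1) = 104×29 + 142×12 + 9460×1 + 56×18 = 3016 + 1704 + 9460 + 1008 = 15188
ΣP(t=1)Q(t=1) = 110×29 + 176×12 + 9109×1 + 70×18 = 3190 + 2112 + 9109 + 1260 = 15671
link = 15188/15671 = 0.969179
Chained index = 100 × 0.922608 × 0.969179 = 89.4172

89.42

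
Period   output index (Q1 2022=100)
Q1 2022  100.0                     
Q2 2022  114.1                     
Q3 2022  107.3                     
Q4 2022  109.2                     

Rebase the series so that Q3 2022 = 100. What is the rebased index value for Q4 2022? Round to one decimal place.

Rebased(Q4 2022) = 109.2 / 107.3 × 100 = 101.7707

101.8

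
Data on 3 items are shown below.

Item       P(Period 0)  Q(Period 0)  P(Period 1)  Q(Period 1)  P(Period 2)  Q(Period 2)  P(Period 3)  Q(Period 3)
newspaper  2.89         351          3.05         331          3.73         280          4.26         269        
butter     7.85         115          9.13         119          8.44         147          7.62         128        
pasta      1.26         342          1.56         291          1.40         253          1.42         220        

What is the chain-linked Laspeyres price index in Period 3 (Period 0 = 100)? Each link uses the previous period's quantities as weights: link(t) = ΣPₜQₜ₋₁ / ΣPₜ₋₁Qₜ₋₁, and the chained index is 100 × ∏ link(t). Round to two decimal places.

118.77

Link Period 0→Period 1:
ΣP(Period 1)Q(Period 0) = 3.05×351 + 9.13×115 + 1.56×342 = 1070.55 + 1049.95 + 533.52 = 2654.02
ΣP(Period 0)Q(Period 0) = 2.89×351 + 7.85×115 + 1.26×342 = 1014.39 + 902.75 + 430.92 = 2348.06
link = 2654.02/2348.06 = 1.130303
Link Period 1→Period 2:
ΣP(Period 2)Q(Period 1) = 3.73×331 + 8.44×119 + 1.40×291 = 1234.63 + 1004.36 + 407.4 = 2646.39
ΣP(Period 1)Q(Period 1) = 3.05×331 + 9.13×119 + 1.56×291 = 1009.55 + 1086.47 + 453.96 = 2549.98
link = 2646.39/2549.98 = 1.037808
Link Period 2→Period 3:
ΣP(Period 3)Q(Period 2) = 4.26×280 + 7.62×147 + 1.42×253 = 1192.8 + 1120.14 + 359.26 = 2672.2
ΣP(Period 2)Q(Period 2) = 3.73×280 + 8.44×147 + 1.40×253 = 1044.4 + 1240.68 + 354.2 = 2639.28
link = 2672.2/2639.28 = 1.012473
Chained index = 100 × 1.130303 × 1.037808 × 1.012473 = 118.7669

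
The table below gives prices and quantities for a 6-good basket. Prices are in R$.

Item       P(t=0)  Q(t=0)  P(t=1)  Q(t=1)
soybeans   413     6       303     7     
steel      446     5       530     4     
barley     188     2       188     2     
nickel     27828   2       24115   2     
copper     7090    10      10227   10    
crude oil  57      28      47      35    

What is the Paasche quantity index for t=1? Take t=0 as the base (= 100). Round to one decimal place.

100.1

Paasche quantity index uses current-period prices as weights.
ΣP(t=1)·Q(t=1) = 303×7 + 530×4 + 188×2 + 24115×2 + 10227×10 + 47×35 = 2121 + 2120 + 376 + 48230 + 102270 + 1645 = 156762
ΣP(t=1)·Q(t=0) = 303×6 + 530×5 + 188×2 + 24115×2 + 10227×10 + 47×28 = 1818 + 2650 + 376 + 48230 + 102270 + 1316 = 156660
Index = 156762 / 156660 × 100 = 100.0651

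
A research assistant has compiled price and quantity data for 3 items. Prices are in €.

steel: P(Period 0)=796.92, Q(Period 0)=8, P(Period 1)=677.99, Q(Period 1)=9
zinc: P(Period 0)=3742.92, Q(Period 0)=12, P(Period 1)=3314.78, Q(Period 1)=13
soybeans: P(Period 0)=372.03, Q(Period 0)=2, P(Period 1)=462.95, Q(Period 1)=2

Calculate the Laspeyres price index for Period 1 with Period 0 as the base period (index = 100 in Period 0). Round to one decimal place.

Laspeyres price index uses base-period quantities as weights.
ΣP(Period 1)·Q(Period 0) = 677.99×8 + 3314.78×12 + 462.95×2 = 5423.92 + 39777.36 + 925.9 = 46127.18
ΣP(Period 0)·Q(Period 0) = 796.92×8 + 3742.92×12 + 372.03×2 = 6375.36 + 44915.04 + 744.06 = 52034.46
Index = 46127.18 / 52034.46 × 100 = 88.6474

88.6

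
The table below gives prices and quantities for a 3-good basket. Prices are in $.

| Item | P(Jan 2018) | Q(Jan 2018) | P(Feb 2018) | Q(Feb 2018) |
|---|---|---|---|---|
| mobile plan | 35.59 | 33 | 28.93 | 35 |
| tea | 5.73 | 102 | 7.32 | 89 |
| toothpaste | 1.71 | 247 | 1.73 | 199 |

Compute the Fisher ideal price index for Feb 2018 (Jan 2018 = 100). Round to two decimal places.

Laspeyres component (base-period weights):
ΣP(Feb 2018)Q(Jan 2018) = 28.93×33 + 7.32×102 + 1.73×247 = 954.69 + 746.64 + 427.31 = 2128.64
ΣP(Jan 2018)Q(Jan 2018) = 35.59×33 + 5.73×102 + 1.71×247 = 1174.47 + 584.46 + 422.37 = 2181.3
L = 2128.64 / 2181.3 × 100 = 97.5858
Paasche component (current-period weights):
ΣP(Feb 2018)Q(Feb 2018) = 28.93×35 + 7.32×89 + 1.73×199 = 1012.55 + 651.48 + 344.27 = 2008.3
ΣP(Jan 2018)Q(Feb 2018) = 35.59×35 + 5.73×89 + 1.71×199 = 1245.65 + 509.97 + 340.29 = 2095.91
P = 2008.3 / 2095.91 × 100 = 95.8200
Fisher = √(L × P) = √(97.5858 × 95.8200) = 96.6989

96.70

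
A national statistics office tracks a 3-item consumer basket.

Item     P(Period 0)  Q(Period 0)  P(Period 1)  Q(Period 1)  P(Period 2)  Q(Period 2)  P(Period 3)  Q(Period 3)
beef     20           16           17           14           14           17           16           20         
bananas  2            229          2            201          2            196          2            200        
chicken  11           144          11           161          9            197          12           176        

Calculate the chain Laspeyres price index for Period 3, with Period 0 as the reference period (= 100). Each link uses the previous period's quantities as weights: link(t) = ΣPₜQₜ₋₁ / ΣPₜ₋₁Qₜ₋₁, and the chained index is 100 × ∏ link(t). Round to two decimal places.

104.81

Link Period 0→Period 1:
ΣP(Period 1)Q(Period 0) = 17×16 + 2×229 + 11×144 = 272 + 458 + 1584 = 2314
ΣP(Period 0)Q(Period 0) = 20×16 + 2×229 + 11×144 = 320 + 458 + 1584 = 2362
link = 2314/2362 = 0.979678
Link Period 1→Period 2:
ΣP(Period 2)Q(Period 1) = 14×14 + 2×201 + 9×161 = 196 + 402 + 1449 = 2047
ΣP(Period 1)Q(Period 1) = 17×14 + 2×201 + 11×161 = 238 + 402 + 1771 = 2411
link = 2047/2411 = 0.849025
Link Period 2→Period 3:
ΣP(Period 3)Q(Period 2) = 16×17 + 2×196 + 12×197 = 272 + 392 + 2364 = 3028
ΣP(Period 2)Q(Period 2) = 14×17 + 2×196 + 9×197 = 238 + 392 + 1773 = 2403
link = 3028/2403 = 1.260092
Chained index = 100 × 0.979678 × 0.849025 × 1.260092 = 104.8108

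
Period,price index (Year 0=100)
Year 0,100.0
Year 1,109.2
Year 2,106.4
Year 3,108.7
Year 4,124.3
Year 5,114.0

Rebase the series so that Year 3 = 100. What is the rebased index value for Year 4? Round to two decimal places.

Rebased(Year 4) = 124.3 / 108.7 × 100 = 114.3514

114.35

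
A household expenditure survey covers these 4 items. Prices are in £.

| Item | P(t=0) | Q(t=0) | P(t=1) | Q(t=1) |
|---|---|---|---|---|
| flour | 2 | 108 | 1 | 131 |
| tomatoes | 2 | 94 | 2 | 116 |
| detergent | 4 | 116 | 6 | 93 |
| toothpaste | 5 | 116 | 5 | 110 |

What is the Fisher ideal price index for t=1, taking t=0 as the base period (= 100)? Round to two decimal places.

Laspeyres component (base-period weights):
ΣP(t=1)Q(t=0) = 1×108 + 2×94 + 6×116 + 5×116 = 108 + 188 + 696 + 580 = 1572
ΣP(t=0)Q(t=0) = 2×108 + 2×94 + 4×116 + 5×116 = 216 + 188 + 464 + 580 = 1448
L = 1572 / 1448 × 100 = 108.5635
Paasche component (current-period weights):
ΣP(t=1)Q(t=1) = 1×131 + 2×116 + 6×93 + 5×110 = 131 + 232 + 558 + 550 = 1471
ΣP(t=0)Q(t=1) = 2×131 + 2×116 + 4×93 + 5×110 = 262 + 232 + 372 + 550 = 1416
P = 1471 / 1416 × 100 = 103.8842
Fisher = √(L × P) = √(108.5635 × 103.8842) = 106.1981

106.20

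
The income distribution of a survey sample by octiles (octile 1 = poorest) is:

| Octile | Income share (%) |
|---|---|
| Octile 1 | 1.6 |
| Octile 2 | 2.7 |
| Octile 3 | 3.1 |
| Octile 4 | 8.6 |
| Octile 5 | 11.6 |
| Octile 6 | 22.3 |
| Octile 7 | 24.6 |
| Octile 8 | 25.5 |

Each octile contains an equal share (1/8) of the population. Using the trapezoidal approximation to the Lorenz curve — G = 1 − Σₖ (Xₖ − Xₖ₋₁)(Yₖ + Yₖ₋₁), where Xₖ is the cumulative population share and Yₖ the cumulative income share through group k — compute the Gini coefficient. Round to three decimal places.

0.422

Cumulative income shares Yₖ: 0.0160, 0.0430, 0.0740, 0.1600, 0.2760, 0.4990, 0.7450, 1.0000
Σ (Xₖ−Xₖ₋₁)(Yₖ+Yₖ₋₁) = (1/8)(0.0160+0.0000) + (1/8)(0.0430+0.0160) + (1/8)(0.0740+0.0430) + (1/8)(0.1600+0.0740) + (1/8)(0.2760+0.1600) + (1/8)(0.4990+0.2760) + (1/8)(0.7450+0.4990) + (1/8)(1.0000+0.7450)
  = 0.0020 + 0.0074 + 0.0146 + 0.0293 + 0.0545 + 0.0969 + 0.1555 + 0.2181 = 0.5783
G = 1 − 0.5783 = 0.4217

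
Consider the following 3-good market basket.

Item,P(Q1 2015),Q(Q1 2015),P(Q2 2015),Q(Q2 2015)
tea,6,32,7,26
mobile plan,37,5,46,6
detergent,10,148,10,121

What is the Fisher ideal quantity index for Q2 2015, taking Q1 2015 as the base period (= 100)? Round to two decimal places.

85.88

Laspeyres component (base-period weights):
ΣP(Q1 2015)Q(Q2 2015) = 6×26 + 37×6 + 10×121 = 156 + 222 + 1210 = 1588
ΣP(Q1 2015)Q(Q1 2015) = 6×32 + 37×5 + 10×148 = 192 + 185 + 1480 = 1857
L = 1588 / 1857 × 100 = 85.5143
Paasche component (current-period weights):
ΣP(Q2 2015)Q(Q2 2015) = 7×26 + 46×6 + 10×121 = 182 + 276 + 1210 = 1668
ΣP(Q2 2015)Q(Q1 2015) = 7×32 + 46×5 + 10×148 = 224 + 230 + 1480 = 1934
P = 1668 / 1934 × 100 = 86.2461
Fisher = √(L × P) = √(85.5143 × 86.2461) = 85.8794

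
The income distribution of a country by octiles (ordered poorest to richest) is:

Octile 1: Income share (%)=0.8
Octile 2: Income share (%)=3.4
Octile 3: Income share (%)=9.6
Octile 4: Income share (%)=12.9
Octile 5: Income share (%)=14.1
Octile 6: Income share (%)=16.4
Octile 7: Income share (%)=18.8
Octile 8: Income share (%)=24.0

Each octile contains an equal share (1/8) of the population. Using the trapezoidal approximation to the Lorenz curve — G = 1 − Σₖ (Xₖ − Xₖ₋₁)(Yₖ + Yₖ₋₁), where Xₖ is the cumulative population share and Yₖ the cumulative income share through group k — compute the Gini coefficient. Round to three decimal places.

0.326

Cumulative income shares Yₖ: 0.0080, 0.0420, 0.1380, 0.2670, 0.4080, 0.5720, 0.7600, 1.0000
Σ (Xₖ−Xₖ₋₁)(Yₖ+Yₖ₋₁) = (1/8)(0.0080+0.0000) + (1/8)(0.0420+0.0080) + (1/8)(0.1380+0.0420) + (1/8)(0.2670+0.1380) + (1/8)(0.4080+0.2670) + (1/8)(0.5720+0.4080) + (1/8)(0.7600+0.5720) + (1/8)(1.0000+0.7600)
  = 0.0010 + 0.0063 + 0.0225 + 0.0506 + 0.0844 + 0.1225 + 0.1665 + 0.2200 = 0.6738
G = 1 − 0.6738 = 0.3262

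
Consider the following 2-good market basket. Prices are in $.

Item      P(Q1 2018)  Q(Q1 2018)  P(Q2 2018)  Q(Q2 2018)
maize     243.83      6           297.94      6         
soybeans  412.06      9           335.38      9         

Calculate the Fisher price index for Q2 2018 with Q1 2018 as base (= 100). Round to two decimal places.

92.93

Laspeyres component (base-period weights):
ΣP(Q2 2018)Q(Q1 2018) = 297.94×6 + 335.38×9 = 1787.64 + 3018.42 = 4806.06
ΣP(Q1 2018)Q(Q1 2018) = 243.83×6 + 412.06×9 = 1462.98 + 3708.54 = 5171.52
L = 4806.06 / 5171.52 × 100 = 92.9332
Paasche component (current-period weights):
ΣP(Q2 2018)Q(Q2 2018) = 297.94×6 + 335.38×9 = 1787.64 + 3018.42 = 4806.06
ΣP(Q1 2018)Q(Q2 2018) = 243.83×6 + 412.06×9 = 1462.98 + 3708.54 = 5171.52
P = 4806.06 / 5171.52 × 100 = 92.9332
Fisher = √(L × P) = √(92.9332 × 92.9332) = 92.9332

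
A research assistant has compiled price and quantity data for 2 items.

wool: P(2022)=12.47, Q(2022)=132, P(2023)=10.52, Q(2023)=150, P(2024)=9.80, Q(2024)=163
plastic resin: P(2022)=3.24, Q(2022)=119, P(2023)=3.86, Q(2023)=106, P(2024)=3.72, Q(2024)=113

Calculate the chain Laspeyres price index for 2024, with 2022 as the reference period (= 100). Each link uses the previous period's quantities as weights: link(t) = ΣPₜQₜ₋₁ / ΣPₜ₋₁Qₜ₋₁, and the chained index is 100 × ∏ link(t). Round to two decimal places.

Link 2022→2023:
ΣP(2023)Q(2022) = 10.52×132 + 3.86×119 = 1388.64 + 459.34 = 1847.98
ΣP(2022)Q(2022) = 12.47×132 + 3.24×119 = 1646.04 + 385.56 = 2031.6
link = 1847.98/2031.6 = 0.909618
Link 2023→2024:
ΣP(2024)Q(2023) = 9.80×150 + 3.72×106 = 1470 + 394.32 = 1864.32
ΣP(2023)Q(2023) = 10.52×150 + 3.86×106 = 1578 + 409.16 = 1987.16
link = 1864.32/1987.16 = 0.938183
Chained index = 100 × 0.909618 × 0.938183 = 85.3388

85.34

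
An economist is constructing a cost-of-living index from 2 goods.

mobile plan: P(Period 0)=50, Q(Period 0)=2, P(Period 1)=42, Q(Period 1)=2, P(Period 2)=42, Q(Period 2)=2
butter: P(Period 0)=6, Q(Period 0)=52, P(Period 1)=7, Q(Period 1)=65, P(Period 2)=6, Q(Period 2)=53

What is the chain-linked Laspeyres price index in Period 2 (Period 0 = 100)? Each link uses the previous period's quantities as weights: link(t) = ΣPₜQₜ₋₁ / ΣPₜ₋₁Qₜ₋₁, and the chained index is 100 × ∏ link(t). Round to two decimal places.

Link Period 0→Period 1:
ΣP(Period 1)Q(Period 0) = 42×2 + 7×52 = 84 + 364 = 448
ΣP(Period 0)Q(Period 0) = 50×2 + 6×52 = 100 + 312 = 412
link = 448/412 = 1.087379
Link Period 1→Period 2:
ΣP(Period 2)Q(Period 1) = 42×2 + 6×65 = 84 + 390 = 474
ΣP(Period 1)Q(Period 1) = 42×2 + 7×65 = 84 + 455 = 539
link = 474/539 = 0.879406
Chained index = 100 × 1.087379 × 0.879406 = 95.6248

95.62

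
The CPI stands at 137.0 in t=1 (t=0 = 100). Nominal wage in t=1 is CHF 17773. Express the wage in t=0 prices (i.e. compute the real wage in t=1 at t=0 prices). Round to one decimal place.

12973.0

Real = Nominal ÷ (Index/100) = 17773 ÷ (137.0/100)
     = 17773 ÷ 1.370 = 12972.9927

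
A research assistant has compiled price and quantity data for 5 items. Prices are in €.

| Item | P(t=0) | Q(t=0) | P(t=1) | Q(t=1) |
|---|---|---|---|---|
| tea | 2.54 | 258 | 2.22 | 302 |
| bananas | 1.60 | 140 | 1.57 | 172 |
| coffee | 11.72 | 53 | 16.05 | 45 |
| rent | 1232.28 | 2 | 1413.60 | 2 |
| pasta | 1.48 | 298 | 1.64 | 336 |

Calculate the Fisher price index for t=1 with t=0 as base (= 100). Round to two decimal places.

Laspeyres component (base-period weights):
ΣP(t=1)Q(t=0) = 2.22×258 + 1.57×140 + 16.05×53 + 1413.60×2 + 1.64×298 = 572.76 + 219.8 + 850.65 + 2827.2 + 488.72 = 4959.13
ΣP(t=0)Q(t=0) = 2.54×258 + 1.60×140 + 11.72×53 + 1232.28×2 + 1.48×298 = 655.32 + 224 + 621.16 + 2464.56 + 441.04 = 4406.08
L = 4959.13 / 4406.08 × 100 = 112.5520
Paasche component (current-period weights):
ΣP(t=1)Q(t=1) = 2.22×302 + 1.57×172 + 16.05×45 + 1413.60×2 + 1.64×336 = 670.44 + 270.04 + 722.25 + 2827.2 + 551.04 = 5040.97
ΣP(t=0)Q(t=1) = 2.54×302 + 1.60×172 + 11.72×45 + 1232.28×2 + 1.48×336 = 767.08 + 275.2 + 527.4 + 2464.56 + 497.28 = 4531.52
P = 5040.97 / 4531.52 × 100 = 111.2424
Fisher = √(L × P) = √(112.5520 × 111.2424) = 111.8953

111.90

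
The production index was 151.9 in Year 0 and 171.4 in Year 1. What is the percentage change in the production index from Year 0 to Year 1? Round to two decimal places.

12.84%

Change = (171.4 − 151.9) / 151.9 × 100
       = 19.5 / 151.9 × 100 = 12.8374%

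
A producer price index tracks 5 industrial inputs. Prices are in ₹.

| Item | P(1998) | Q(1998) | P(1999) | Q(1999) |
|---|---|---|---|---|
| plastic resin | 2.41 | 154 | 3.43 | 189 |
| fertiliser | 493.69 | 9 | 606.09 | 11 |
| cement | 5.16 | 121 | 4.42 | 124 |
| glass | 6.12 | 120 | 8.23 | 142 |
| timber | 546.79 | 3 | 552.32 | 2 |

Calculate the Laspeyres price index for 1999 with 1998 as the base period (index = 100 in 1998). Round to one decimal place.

117.3

Laspeyres price index uses base-period quantities as weights.
ΣP(1999)·Q(1998) = 3.43×154 + 606.09×9 + 4.42×121 + 8.23×120 + 552.32×3 = 528.22 + 5454.81 + 534.82 + 987.6 + 1656.96 = 9162.41
ΣP(1998)·Q(1998) = 2.41×154 + 493.69×9 + 5.16×121 + 6.12×120 + 546.79×3 = 371.14 + 4443.21 + 624.36 + 734.4 + 1640.37 = 7813.48
Index = 9162.41 / 7813.48 × 100 = 117.2641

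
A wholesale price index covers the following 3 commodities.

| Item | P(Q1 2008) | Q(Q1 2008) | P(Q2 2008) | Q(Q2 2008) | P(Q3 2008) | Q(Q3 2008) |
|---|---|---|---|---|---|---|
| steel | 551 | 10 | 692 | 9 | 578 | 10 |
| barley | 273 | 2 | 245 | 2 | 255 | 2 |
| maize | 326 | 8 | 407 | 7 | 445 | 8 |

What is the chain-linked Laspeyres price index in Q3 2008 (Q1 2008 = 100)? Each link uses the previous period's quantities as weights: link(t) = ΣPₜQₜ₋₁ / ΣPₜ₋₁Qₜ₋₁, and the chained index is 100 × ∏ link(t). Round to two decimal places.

Link Q1 2008→Q2 2008:
ΣP(Q2 2008)Q(Q1 2008) = 692×10 + 245×2 + 407×8 = 6920 + 490 + 3256 = 10666
ΣP(Q1 2008)Q(Q1 2008) = 551×10 + 273×2 + 326×8 = 5510 + 546 + 2608 = 8664
link = 10666/8664 = 1.231071
Link Q2 2008→Q3 2008:
ΣP(Q3 2008)Q(Q2 2008) = 578×9 + 255×2 + 445×7 = 5202 + 510 + 3115 = 8827
ΣP(Q2 2008)Q(Q2 2008) = 692×9 + 245×2 + 407×7 = 6228 + 490 + 2849 = 9567
link = 8827/9567 = 0.922651
Chained index = 100 × 1.231071 × 0.922651 = 113.5849

113.58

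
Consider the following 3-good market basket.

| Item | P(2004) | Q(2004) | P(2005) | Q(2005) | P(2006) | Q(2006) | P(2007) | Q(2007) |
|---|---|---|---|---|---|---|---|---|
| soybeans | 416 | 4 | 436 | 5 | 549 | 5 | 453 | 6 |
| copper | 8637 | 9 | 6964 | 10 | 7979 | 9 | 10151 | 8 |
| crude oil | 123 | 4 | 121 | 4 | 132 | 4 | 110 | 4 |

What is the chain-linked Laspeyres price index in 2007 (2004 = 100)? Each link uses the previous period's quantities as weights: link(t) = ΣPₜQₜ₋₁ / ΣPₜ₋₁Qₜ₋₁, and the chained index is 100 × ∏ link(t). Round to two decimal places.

116.92

Link 2004→2005:
ΣP(2005)Q(2004) = 436×4 + 6964×9 + 121×4 = 1744 + 62676 + 484 = 64904
ΣP(2004)Q(2004) = 416×4 + 8637×9 + 123×4 = 1664 + 77733 + 492 = 79889
link = 64904/79889 = 0.812427
Link 2005→2006:
ΣP(2006)Q(2005) = 549×5 + 7979×10 + 132×4 = 2745 + 79790 + 528 = 83063
ΣP(2005)Q(2005) = 436×5 + 6964×10 + 121×4 = 2180 + 69640 + 484 = 72304
link = 83063/72304 = 1.148802
Link 2006→2007:
ΣP(2007)Q(2006) = 453×5 + 10151×9 + 110×4 = 2265 + 91359 + 440 = 94064
ΣP(2006)Q(2006) = 549×5 + 7979×9 + 132×4 = 2745 + 71811 + 528 = 75084
link = 94064/75084 = 1.252784
Chained index = 100 × 0.812427 × 1.148802 × 1.252784 = 116.9246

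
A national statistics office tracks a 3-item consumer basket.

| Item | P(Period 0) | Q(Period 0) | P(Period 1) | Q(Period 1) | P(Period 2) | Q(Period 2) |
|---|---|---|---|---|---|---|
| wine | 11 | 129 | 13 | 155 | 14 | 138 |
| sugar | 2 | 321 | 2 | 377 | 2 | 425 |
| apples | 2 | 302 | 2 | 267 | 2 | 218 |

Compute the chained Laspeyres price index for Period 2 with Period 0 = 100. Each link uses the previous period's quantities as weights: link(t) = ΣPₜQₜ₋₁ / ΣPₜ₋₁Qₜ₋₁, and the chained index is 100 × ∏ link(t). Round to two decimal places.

Link Period 0→Period 1:
ΣP(Period 1)Q(Period 0) = 13×129 + 2×321 + 2×302 = 1677 + 642 + 604 = 2923
ΣP(Period 0)Q(Period 0) = 11×129 + 2×321 + 2×302 = 1419 + 642 + 604 = 2665
link = 2923/2665 = 1.096811
Link Period 1→Period 2:
ΣP(Period 2)Q(Period 1) = 14×155 + 2×377 + 2×267 = 2170 + 754 + 534 = 3458
ΣP(Period 1)Q(Period 1) = 13×155 + 2×377 + 2×267 = 2015 + 754 + 534 = 3303
link = 3458/3303 = 1.046927
Chained index = 100 × 1.096811 × 1.046927 = 114.8281

114.83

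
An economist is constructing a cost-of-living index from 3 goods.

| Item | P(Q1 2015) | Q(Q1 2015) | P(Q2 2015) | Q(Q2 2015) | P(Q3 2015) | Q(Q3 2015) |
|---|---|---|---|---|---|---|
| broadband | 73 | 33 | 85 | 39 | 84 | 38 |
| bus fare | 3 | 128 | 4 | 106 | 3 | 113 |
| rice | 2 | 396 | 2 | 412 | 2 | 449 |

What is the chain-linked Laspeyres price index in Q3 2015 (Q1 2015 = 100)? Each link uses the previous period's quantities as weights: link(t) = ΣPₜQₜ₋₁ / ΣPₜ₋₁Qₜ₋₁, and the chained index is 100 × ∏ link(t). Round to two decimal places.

110.97

Link Q1 2015→Q2 2015:
ΣP(Q2 2015)Q(Q1 2015) = 85×33 + 4×128 + 2×396 = 2805 + 512 + 792 = 4109
ΣP(Q1 2015)Q(Q1 2015) = 73×33 + 3×128 + 2×396 = 2409 + 384 + 792 = 3585
link = 4109/3585 = 1.146165
Link Q2 2015→Q3 2015:
ΣP(Q3 2015)Q(Q2 2015) = 84×39 + 3×106 + 2×412 = 3276 + 318 + 824 = 4418
ΣP(Q2 2015)Q(Q2 2015) = 85×39 + 4×106 + 2×412 = 3315 + 424 + 824 = 4563
link = 4418/4563 = 0.968223
Chained index = 100 × 1.146165 × 0.968223 = 110.9743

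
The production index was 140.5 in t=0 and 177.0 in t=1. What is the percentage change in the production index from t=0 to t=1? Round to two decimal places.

25.98%

Change = (177.0 − 140.5) / 140.5 × 100
       = 36.5 / 140.5 × 100 = 25.9786%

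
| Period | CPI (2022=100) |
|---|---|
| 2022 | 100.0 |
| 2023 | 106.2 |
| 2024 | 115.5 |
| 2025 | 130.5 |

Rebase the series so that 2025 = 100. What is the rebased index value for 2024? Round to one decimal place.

88.5

Rebased(2024) = 115.5 / 130.5 × 100 = 88.5057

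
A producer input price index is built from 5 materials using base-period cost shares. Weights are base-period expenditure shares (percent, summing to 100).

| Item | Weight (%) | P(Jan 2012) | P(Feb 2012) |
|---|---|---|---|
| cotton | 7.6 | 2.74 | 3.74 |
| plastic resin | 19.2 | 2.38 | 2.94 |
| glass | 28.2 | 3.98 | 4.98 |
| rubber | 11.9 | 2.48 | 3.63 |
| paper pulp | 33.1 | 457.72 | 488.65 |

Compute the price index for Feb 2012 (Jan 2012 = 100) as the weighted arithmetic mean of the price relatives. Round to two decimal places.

122.13

cotton: 7.6 × (3.74/2.74) = 7.6 × 1.364964 = 10.3737
plastic resin: 19.2 × (2.94/2.38) = 19.2 × 1.235294 = 23.7176
glass: 28.2 × (4.98/3.98) = 28.2 × 1.251256 = 35.2854
rubber: 11.9 × (3.63/2.48) = 11.9 × 1.463710 = 17.4181
paper pulp: 33.1 × (488.65/457.72) = 33.1 × 1.067574 = 35.3367
Index = Σ wᵢ·(p₁ᵢ/p₀ᵢ) = 10.3737 + 23.7176 + 35.2854 + 17.4181 + 35.3367 = 122.1316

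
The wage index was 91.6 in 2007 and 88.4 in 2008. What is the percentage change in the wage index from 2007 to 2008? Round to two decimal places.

-3.49%

Change = (88.4 − 91.6) / 91.6 × 100
       = -3.2 / 91.6 × 100 = -3.4934%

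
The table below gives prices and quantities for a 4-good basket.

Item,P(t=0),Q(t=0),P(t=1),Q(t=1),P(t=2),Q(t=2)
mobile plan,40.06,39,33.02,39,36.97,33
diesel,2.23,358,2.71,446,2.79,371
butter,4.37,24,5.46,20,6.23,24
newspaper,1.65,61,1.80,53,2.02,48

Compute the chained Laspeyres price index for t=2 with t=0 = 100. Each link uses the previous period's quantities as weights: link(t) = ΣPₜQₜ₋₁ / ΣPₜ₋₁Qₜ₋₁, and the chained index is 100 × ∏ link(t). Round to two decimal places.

Link t=0→t=1:
ΣP(t=1)Q(t=0) = 33.02×39 + 2.71×358 + 5.46×24 + 1.80×61 = 1287.78 + 970.18 + 131.04 + 109.8 = 2498.8
ΣP(t=0)Q(t=0) = 40.06×39 + 2.23×358 + 4.37×24 + 1.65×61 = 1562.34 + 798.34 + 104.88 + 100.65 = 2566.21
link = 2498.8/2566.21 = 0.973732
Link t=1→t=2:
ΣP(t=2)Q(t=1) = 36.97×39 + 2.79×446 + 6.23×20 + 2.02×53 = 1441.83 + 1244.34 + 124.6 + 107.06 = 2917.83
ΣP(t=1)Q(t=1) = 33.02×39 + 2.71×446 + 5.46×20 + 1.80×53 = 1287.78 + 1208.66 + 109.2 + 95.4 = 2701.04
link = 2917.83/2701.04 = 1.080262
Chained index = 100 × 0.973732 × 1.080262 = 105.1885

105.19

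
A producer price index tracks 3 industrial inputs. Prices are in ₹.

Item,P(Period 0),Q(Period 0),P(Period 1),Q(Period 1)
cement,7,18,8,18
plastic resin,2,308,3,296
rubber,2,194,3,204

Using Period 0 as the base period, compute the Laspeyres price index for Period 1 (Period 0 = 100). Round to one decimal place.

Laspeyres price index uses base-period quantities as weights.
ΣP(Period 1)·Q(Period 0) = 8×18 + 3×308 + 3×194 = 144 + 924 + 582 = 1650
ΣP(Period 0)·Q(Period 0) = 7×18 + 2×308 + 2×194 = 126 + 616 + 388 = 1130
Index = 1650 / 1130 × 100 = 146.0177

146.0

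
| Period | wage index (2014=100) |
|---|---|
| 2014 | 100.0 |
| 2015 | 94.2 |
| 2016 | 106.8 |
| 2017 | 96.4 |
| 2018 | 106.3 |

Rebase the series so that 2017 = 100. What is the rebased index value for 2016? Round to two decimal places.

110.79

Rebased(2016) = 106.8 / 96.4 × 100 = 110.7884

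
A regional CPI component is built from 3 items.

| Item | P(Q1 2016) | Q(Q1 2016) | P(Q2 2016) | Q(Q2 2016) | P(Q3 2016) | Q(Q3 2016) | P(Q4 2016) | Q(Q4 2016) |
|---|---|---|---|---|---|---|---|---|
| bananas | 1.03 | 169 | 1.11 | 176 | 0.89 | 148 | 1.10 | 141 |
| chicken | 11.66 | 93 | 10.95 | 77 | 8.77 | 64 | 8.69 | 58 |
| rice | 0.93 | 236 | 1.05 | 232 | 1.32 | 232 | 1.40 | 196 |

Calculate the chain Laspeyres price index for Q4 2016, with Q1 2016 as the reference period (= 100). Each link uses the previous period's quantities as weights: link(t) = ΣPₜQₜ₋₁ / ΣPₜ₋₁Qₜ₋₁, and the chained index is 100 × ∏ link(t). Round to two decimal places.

91.21

Link Q1 2016→Q2 2016:
ΣP(Q2 2016)Q(Q1 2016) = 1.11×169 + 10.95×93 + 1.05×236 = 187.59 + 1018.35 + 247.8 = 1453.74
ΣP(Q1 2016)Q(Q1 2016) = 1.03×169 + 11.66×93 + 0.93×236 = 174.07 + 1084.38 + 219.48 = 1477.93
link = 1453.74/1477.93 = 0.983633
Link Q2 2016→Q3 2016:
ΣP(Q3 2016)Q(Q2 2016) = 0.89×176 + 8.77×77 + 1.32×232 = 156.64 + 675.29 + 306.24 = 1138.17
ΣP(Q2 2016)Q(Q2 2016) = 1.11×176 + 10.95×77 + 1.05×232 = 195.36 + 843.15 + 243.6 = 1282.11
link = 1138.17/1282.11 = 0.887732
Link Q3 2016→Q4 2016:
ΣP(Q4 2016)Q(Q3 2016) = 1.10×148 + 8.69×64 + 1.40×232 = 162.8 + 556.16 + 324.8 = 1043.76
ΣP(Q3 2016)Q(Q3 2016) = 0.89×148 + 8.77×64 + 1.32×232 = 131.72 + 561.28 + 306.24 = 999.24
link = 1043.76/999.24 = 1.044554
Chained index = 100 × 0.983633 × 0.887732 × 1.044554 = 91.2107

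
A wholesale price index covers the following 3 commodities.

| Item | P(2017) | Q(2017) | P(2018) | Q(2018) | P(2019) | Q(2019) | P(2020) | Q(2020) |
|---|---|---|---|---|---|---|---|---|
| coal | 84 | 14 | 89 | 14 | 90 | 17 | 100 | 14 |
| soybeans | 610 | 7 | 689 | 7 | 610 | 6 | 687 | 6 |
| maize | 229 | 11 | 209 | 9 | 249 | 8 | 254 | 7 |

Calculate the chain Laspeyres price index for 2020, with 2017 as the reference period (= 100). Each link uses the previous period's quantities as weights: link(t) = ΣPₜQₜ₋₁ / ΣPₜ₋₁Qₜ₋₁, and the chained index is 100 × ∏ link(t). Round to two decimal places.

112.30

Link 2017→2018:
ΣP(2018)Q(2017) = 89×14 + 689×7 + 209×11 = 1246 + 4823 + 2299 = 8368
ΣP(2017)Q(2017) = 84×14 + 610×7 + 229×11 = 1176 + 4270 + 2519 = 7965
link = 8368/7965 = 1.050596
Link 2018→2019:
ΣP(2019)Q(2018) = 90×14 + 610×7 + 249×9 = 1260 + 4270 + 2241 = 7771
ΣP(2018)Q(2018) = 89×14 + 689×7 + 209×9 = 1246 + 4823 + 1881 = 7950
link = 7771/7950 = 0.977484
Link 2019→2020:
ΣP(2020)Q(2019) = 100×17 + 687×6 + 254×8 = 1700 + 4122 + 2032 = 7854
ΣP(2019)Q(2019) = 90×17 + 610×6 + 249×8 = 1530 + 3660 + 1992 = 7182
link = 7854/7182 = 1.093567
Chained index = 100 × 1.050596 × 0.977484 × 1.093567 = 112.3030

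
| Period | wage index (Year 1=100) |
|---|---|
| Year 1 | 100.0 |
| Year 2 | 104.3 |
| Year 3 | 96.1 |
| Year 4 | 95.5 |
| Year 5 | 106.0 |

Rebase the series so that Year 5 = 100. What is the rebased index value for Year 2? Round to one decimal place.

98.4

Rebased(Year 2) = 104.3 / 106.0 × 100 = 98.3962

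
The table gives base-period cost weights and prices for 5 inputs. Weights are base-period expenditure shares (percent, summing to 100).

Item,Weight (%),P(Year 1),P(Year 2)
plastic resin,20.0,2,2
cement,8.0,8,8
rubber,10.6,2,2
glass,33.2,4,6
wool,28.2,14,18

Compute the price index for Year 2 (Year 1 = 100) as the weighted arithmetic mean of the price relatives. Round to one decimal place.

124.7

plastic resin: 20.0 × (2/2) = 20.0 × 1.000000 = 20.0000
cement: 8.0 × (8/8) = 8.0 × 1.000000 = 8.0000
rubber: 10.6 × (2/2) = 10.6 × 1.000000 = 10.6000
glass: 33.2 × (6/4) = 33.2 × 1.500000 = 49.8000
wool: 28.2 × (18/14) = 28.2 × 1.285714 = 36.2571
Index = Σ wᵢ·(p₁ᵢ/p₀ᵢ) = 20.0000 + 8.0000 + 10.6000 + 49.8000 + 36.2571 = 124.6571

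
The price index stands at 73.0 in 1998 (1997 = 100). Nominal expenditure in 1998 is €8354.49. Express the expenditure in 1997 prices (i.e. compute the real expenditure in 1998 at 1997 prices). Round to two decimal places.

11444.51

Real = Nominal ÷ (Index/100) = 8354.49 ÷ (73.0/100)
     = 8354.49 ÷ 0.730 = 11444.5068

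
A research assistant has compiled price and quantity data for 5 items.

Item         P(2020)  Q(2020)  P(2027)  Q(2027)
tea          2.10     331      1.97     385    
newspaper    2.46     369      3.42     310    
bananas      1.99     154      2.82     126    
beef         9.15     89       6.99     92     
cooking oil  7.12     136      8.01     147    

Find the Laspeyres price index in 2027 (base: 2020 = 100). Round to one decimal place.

Laspeyres price index uses base-period quantities as weights.
ΣP(2027)·Q(2020) = 1.97×331 + 3.42×369 + 2.82×154 + 6.99×89 + 8.01×136 = 652.07 + 1261.98 + 434.28 + 622.11 + 1089.36 = 4059.8
ΣP(2020)·Q(2020) = 2.10×331 + 2.46×369 + 1.99×154 + 9.15×89 + 7.12×136 = 695.1 + 907.74 + 306.46 + 814.35 + 968.32 = 3691.97
Index = 4059.8 / 3691.97 × 100 = 109.9630

110.0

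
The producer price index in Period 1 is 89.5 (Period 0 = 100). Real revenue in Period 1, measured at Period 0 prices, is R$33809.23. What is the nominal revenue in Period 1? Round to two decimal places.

30259.26

Nominal = Real × (Index/100) = 33809.23 × (89.5/100)
        = 33809.23 × 0.895 = 30259.2609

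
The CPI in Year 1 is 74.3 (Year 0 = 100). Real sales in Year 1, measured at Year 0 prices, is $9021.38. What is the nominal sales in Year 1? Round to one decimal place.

6702.9

Nominal = Real × (Index/100) = 9021.38 × (74.3/100)
        = 9021.38 × 0.743 = 6702.8853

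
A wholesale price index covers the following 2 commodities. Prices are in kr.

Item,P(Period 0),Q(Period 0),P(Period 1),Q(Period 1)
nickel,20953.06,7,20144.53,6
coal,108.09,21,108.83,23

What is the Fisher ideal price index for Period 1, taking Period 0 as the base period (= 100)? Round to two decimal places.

Laspeyres component (base-period weights):
ΣP(Period 1)Q(Period 0) = 20144.53×7 + 108.83×21 = 141011.71 + 2285.43 = 143297.14
ΣP(Period 0)Q(Period 0) = 20953.06×7 + 108.09×21 = 146671.42 + 2269.89 = 148941.31
L = 143297.14 / 148941.31 × 100 = 96.2105
Paasche component (current-period weights):
ΣP(Period 1)Q(Period 1) = 20144.53×6 + 108.83×23 = 120867.18 + 2503.09 = 123370.27
ΣP(Period 0)Q(Period 1) = 20953.06×6 + 108.09×23 = 125718.36 + 2486.07 = 128204.43
P = 123370.27 / 128204.43 × 100 = 96.2293
Fisher = √(L × P) = √(96.2105 × 96.2293) = 96.2199

96.22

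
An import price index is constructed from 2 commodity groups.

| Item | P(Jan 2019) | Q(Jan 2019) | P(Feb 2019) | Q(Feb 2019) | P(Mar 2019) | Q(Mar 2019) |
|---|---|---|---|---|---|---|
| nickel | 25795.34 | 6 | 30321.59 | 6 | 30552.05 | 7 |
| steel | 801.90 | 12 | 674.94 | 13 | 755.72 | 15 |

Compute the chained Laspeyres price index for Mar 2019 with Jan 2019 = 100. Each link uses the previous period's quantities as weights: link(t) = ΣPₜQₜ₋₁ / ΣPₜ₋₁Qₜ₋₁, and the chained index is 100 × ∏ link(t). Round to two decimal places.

117.07

Link Jan 2019→Feb 2019:
ΣP(Feb 2019)Q(Jan 2019) = 30321.59×6 + 674.94×12 = 181929.54 + 8099.28 = 190028.82
ΣP(Jan 2019)Q(Jan 2019) = 25795.34×6 + 801.90×12 = 154772.04 + 9622.8 = 164394.84
link = 190028.82/164394.84 = 1.155929
Link Feb 2019→Mar 2019:
ΣP(Mar 2019)Q(Feb 2019) = 30552.05×6 + 755.72×13 = 183312.3 + 9824.36 = 193136.66
ΣP(Feb 2019)Q(Feb 2019) = 30321.59×6 + 674.94×13 = 181929.54 + 8774.22 = 190703.76
link = 193136.66/190703.76 = 1.012757
Chained index = 100 × 1.155929 × 1.012757 = 117.0676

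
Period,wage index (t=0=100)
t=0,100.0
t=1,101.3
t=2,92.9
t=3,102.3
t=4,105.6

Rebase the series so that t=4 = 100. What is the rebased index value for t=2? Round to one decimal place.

Rebased(t=2) = 92.9 / 105.6 × 100 = 87.9735

88.0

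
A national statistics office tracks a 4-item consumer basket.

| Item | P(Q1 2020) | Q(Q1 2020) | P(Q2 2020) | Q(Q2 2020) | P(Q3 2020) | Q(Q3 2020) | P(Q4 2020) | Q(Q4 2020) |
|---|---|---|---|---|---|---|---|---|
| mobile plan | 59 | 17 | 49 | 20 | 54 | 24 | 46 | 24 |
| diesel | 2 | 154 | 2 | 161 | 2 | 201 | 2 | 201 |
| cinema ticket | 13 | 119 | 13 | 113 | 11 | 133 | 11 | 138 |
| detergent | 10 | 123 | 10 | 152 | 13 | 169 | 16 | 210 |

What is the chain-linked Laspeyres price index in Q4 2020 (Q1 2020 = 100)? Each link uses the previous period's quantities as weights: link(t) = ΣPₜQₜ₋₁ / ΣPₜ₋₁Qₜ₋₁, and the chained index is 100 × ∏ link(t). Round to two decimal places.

Link Q1 2020→Q2 2020:
ΣP(Q2 2020)Q(Q1 2020) = 49×17 + 2×154 + 13×119 + 10×123 = 833 + 308 + 1547 + 1230 = 3918
ΣP(Q1 2020)Q(Q1 2020) = 59×17 + 2×154 + 13×119 + 10×123 = 1003 + 308 + 1547 + 1230 = 4088
link = 3918/4088 = 0.958415
Link Q2 2020→Q3 2020:
ΣP(Q3 2020)Q(Q2 2020) = 54×20 + 2×161 + 11×113 + 13×152 = 1080 + 322 + 1243 + 1976 = 4621
ΣP(Q2 2020)Q(Q2 2020) = 49×20 + 2×161 + 13×113 + 10×152 = 980 + 322 + 1469 + 1520 = 4291
link = 4621/4291 = 1.076905
Link Q3 2020→Q4 2020:
ΣP(Q4 2020)Q(Q3 2020) = 46×24 + 2×201 + 11×133 + 16×169 = 1104 + 402 + 1463 + 2704 = 5673
ΣP(Q3 2020)Q(Q3 2020) = 54×24 + 2×201 + 11×133 + 13×169 = 1296 + 402 + 1463 + 2197 = 5358
link = 5673/5358 = 1.058791
Chained index = 100 × 0.958415 × 1.076905 × 1.058791 = 109.2801

109.28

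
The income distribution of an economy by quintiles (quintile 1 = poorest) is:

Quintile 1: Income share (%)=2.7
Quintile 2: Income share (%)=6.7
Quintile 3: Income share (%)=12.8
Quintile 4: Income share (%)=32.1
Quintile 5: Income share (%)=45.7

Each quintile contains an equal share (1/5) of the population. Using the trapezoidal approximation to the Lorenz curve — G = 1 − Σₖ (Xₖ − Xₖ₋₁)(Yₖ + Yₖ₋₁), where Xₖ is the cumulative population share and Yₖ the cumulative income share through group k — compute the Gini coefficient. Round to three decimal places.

Cumulative income shares Yₖ: 0.0270, 0.0940, 0.2220, 0.5430, 1.0000
Σ (Xₖ−Xₖ₋₁)(Yₖ+Yₖ₋₁) = (1/5)(0.0270+0.0000) + (1/5)(0.0940+0.0270) + (1/5)(0.2220+0.0940) + (1/5)(0.5430+0.2220) + (1/5)(1.0000+0.5430)
  = 0.0054 + 0.0242 + 0.0632 + 0.1530 + 0.3086 = 0.5544
G = 1 − 0.5544 = 0.4456

0.446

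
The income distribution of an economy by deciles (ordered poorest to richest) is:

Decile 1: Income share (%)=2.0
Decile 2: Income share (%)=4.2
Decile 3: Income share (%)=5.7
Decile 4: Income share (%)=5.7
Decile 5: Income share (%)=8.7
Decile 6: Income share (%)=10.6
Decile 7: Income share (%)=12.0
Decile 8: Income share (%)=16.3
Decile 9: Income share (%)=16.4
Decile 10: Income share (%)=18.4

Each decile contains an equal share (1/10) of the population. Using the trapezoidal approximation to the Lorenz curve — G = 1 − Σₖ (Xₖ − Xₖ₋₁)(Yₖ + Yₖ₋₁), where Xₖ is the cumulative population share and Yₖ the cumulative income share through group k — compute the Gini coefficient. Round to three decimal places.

Cumulative income shares Yₖ: 0.0200, 0.0620, 0.1190, 0.1760, 0.2630, 0.3690, 0.4890, 0.6520, 0.8160, 1.0000
Σ (Xₖ−Xₖ₋₁)(Yₖ+Yₖ₋₁) = (1/10)(0.0200+0.0000) + (1/10)(0.0620+0.0200) + (1/10)(0.1190+0.0620) + (1/10)(0.1760+0.1190) + (1/10)(0.2630+0.1760) + (1/10)(0.3690+0.2630) + (1/10)(0.4890+0.3690) + (1/10)(0.6520+0.4890) + (1/10)(0.8160+0.6520) + (1/10)(1.0000+0.8160)
  = 0.0020 + 0.0082 + 0.0181 + 0.0295 + 0.0439 + 0.0632 + 0.0858 + 0.1141 + 0.1468 + 0.1816 = 0.6932
G = 1 − 0.6932 = 0.3068

0.307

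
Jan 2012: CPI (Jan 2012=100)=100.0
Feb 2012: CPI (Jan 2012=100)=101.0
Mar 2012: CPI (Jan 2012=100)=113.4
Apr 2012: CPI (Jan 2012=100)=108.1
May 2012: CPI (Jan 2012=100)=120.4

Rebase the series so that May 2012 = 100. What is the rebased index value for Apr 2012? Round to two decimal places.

Rebased(Apr 2012) = 108.1 / 120.4 × 100 = 89.7841

89.78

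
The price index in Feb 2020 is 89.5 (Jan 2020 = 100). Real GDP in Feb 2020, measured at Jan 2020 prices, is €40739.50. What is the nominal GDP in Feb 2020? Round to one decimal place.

36461.9

Nominal = Real × (Index/100) = 40739.50 × (89.5/100)
        = 40739.50 × 0.895 = 36461.8525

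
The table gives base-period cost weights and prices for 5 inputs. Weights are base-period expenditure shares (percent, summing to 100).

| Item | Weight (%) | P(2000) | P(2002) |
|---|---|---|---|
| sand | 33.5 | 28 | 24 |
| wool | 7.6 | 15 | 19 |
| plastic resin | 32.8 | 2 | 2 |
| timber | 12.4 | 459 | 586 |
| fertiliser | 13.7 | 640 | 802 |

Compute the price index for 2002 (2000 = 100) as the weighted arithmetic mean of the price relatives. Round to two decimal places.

104.14

sand: 33.5 × (24/28) = 33.5 × 0.857143 = 28.7143
wool: 7.6 × (19/15) = 7.6 × 1.266667 = 9.6267
plastic resin: 32.8 × (2/2) = 32.8 × 1.000000 = 32.8000
timber: 12.4 × (586/459) = 12.4 × 1.276688 = 15.8309
fertiliser: 13.7 × (802/640) = 13.7 × 1.253125 = 17.1678
Index = Σ wᵢ·(p₁ᵢ/p₀ᵢ) = 28.7143 + 9.6267 + 32.8000 + 15.8309 + 17.1678 = 104.1397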